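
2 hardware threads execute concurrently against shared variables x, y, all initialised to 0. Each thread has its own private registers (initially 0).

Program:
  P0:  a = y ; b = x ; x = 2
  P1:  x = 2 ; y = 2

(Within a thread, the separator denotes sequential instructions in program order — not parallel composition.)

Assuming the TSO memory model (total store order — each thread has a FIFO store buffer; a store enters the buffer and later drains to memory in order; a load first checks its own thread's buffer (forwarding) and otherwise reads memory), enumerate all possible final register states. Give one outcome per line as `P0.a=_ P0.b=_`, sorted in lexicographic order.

outcome vector order: (P0.a,P0.b)
|TSO outcomes| = 3

P0.a=0 P0.b=0
P0.a=0 P0.b=2
P0.a=2 P0.b=2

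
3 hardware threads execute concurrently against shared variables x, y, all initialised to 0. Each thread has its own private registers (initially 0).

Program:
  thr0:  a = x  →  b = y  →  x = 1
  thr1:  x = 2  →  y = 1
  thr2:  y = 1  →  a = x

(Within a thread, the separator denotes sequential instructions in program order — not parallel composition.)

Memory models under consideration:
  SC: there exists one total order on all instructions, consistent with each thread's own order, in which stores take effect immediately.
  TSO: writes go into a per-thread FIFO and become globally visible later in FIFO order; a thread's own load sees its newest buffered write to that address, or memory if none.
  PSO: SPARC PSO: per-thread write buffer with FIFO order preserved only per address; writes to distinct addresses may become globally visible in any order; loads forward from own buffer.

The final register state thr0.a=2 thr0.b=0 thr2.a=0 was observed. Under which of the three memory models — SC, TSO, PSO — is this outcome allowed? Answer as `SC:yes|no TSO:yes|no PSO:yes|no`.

outcome vector order: (thr0.a,thr0.b,thr2.a)
[SC] allowed = {(0,0,0) (0,0,1) (0,0,2) (0,1,0) (0,1,1) (0,1,2) (2,0,1) (2,0,2) (2,1,0) (2,1,1) (2,1,2)}
[TSO] allowed = {(0,0,0) (0,0,1) (0,0,2) (0,1,0) (0,1,1) (0,1,2) (2,0,0) (2,0,1) (2,0,2) (2,1,0) (2,1,1) (2,1,2)}
[PSO] allowed = {(0,0,0) (0,0,1) (0,0,2) (0,1,0) (0,1,1) (0,1,2) (2,0,0) (2,0,1) (2,0,2) (2,1,0) (2,1,1) (2,1,2)}
target (2,0,0) ∈ {TSO,PSO}

SC:no TSO:yes PSO:yes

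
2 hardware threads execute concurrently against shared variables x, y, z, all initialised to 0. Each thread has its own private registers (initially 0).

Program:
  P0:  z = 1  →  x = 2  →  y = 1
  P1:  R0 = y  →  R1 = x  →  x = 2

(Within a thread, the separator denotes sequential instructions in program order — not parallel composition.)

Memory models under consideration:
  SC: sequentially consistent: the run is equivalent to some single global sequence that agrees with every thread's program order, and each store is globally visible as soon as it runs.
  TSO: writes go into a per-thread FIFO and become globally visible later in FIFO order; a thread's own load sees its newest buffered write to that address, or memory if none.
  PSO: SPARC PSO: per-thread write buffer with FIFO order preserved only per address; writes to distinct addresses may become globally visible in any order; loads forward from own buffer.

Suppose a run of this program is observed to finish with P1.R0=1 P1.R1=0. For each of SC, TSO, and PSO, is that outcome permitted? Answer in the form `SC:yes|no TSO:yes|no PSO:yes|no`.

outcome vector order: (P1.R0,P1.R1)
SC: 3 outcomes — {<0 0>; <0 2>; <1 2>}
TSO: 3 outcomes — {<0 0>; <0 2>; <1 2>}
PSO: 4 outcomes — {<0 0>; <0 2>; <1 0>; <1 2>}
target <1 0> ∈ {PSO}

SC:no TSO:no PSO:yes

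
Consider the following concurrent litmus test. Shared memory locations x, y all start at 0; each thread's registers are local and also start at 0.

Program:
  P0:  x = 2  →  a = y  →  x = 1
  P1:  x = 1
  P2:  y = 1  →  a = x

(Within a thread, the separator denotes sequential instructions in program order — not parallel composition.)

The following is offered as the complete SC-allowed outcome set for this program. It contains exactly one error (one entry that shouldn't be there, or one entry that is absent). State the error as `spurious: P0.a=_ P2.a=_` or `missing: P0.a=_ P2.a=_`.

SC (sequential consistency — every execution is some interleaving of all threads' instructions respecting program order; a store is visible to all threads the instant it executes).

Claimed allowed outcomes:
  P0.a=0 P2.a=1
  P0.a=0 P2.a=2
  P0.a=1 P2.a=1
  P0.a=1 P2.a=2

missing: P0.a=1 P2.a=0

outcome vector order: (P0.a,P2.a)
SC (5): (0,1); (0,2); (1,0); (1,1); (1,2)
SC∖claimed = {(1,0)}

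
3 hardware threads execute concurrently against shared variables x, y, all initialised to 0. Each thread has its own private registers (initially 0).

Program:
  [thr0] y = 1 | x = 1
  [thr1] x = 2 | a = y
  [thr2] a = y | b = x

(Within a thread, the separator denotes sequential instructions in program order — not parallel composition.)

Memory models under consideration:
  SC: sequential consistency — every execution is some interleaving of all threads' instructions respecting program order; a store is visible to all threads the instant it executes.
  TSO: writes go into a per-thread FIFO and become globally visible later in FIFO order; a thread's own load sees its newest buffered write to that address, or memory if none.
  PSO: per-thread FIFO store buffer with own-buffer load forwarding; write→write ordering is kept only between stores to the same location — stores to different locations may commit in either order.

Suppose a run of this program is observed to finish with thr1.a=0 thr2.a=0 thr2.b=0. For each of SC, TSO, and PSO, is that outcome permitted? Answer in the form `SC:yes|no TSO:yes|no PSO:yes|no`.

SC:yes TSO:yes PSO:yes

outcome vector order: (thr1.a,thr2.a,thr2.b)
under SC → 0/0/0; 0/0/1; 0/0/2; 0/1/1; 0/1/2; 1/0/0; 1/0/1; 1/0/2; 1/1/0; 1/1/1; 1/1/2
under TSO → 0/0/0; 0/0/1; 0/0/2; 0/1/0; 0/1/1; 0/1/2; 1/0/0; 1/0/1; 1/0/2; 1/1/0; 1/1/1; 1/1/2
under PSO → 0/0/0; 0/0/1; 0/0/2; 0/1/0; 0/1/1; 0/1/2; 1/0/0; 1/0/1; 1/0/2; 1/1/0; 1/1/1; 1/1/2
target 0/0/0 ∈ {SC,TSO,PSO}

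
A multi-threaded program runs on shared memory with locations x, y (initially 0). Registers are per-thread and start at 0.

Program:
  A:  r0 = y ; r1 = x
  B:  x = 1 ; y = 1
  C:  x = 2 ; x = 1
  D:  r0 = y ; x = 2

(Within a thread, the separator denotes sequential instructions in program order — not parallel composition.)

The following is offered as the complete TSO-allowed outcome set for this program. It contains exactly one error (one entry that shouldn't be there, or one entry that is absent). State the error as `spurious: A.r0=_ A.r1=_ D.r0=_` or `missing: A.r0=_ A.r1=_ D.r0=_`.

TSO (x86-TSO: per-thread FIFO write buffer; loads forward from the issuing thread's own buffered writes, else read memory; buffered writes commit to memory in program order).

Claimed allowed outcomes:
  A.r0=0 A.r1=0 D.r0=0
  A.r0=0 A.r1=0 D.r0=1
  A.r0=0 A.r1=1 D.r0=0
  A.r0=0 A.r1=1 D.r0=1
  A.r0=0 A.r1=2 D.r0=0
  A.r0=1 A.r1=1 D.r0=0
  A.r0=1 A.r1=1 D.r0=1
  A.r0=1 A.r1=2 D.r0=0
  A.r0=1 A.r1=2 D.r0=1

missing: A.r0=0 A.r1=2 D.r0=1

outcome vector order: (A.r0,A.r1,D.r0)
[TSO] allowed = {(0,0,0); (0,0,1); (0,1,0); (0,1,1); (0,2,0); (0,2,1); (1,1,0); (1,1,1); (1,2,0); (1,2,1)}
TSO∖claimed = {(0,2,1)}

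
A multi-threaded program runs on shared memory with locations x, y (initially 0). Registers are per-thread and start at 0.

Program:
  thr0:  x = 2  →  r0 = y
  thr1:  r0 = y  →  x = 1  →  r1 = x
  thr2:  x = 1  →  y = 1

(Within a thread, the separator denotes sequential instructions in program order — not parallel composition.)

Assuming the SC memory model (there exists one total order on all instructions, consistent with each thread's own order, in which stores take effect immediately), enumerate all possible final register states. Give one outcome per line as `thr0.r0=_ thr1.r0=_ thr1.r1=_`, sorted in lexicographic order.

outcome vector order: (thr0.r0,thr1.r0,thr1.r1)
|SC outcomes| = 7

thr0.r0=0 thr1.r0=0 thr1.r1=1
thr0.r0=0 thr1.r0=0 thr1.r1=2
thr0.r0=0 thr1.r0=1 thr1.r1=1
thr0.r0=1 thr1.r0=0 thr1.r1=1
thr0.r0=1 thr1.r0=0 thr1.r1=2
thr0.r0=1 thr1.r0=1 thr1.r1=1
thr0.r0=1 thr1.r0=1 thr1.r1=2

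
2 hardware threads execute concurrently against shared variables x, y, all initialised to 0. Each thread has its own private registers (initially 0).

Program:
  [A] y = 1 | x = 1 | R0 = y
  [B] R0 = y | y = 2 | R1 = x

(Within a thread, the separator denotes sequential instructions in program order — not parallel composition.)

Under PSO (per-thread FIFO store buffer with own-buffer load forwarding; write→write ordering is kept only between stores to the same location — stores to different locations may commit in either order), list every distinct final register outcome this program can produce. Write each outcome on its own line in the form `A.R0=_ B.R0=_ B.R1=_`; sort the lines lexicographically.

outcome vector order: (A.R0,B.R0,B.R1)
|PSO outcomes| = 8

A.R0=1 B.R0=0 B.R1=0
A.R0=1 B.R0=0 B.R1=1
A.R0=1 B.R0=1 B.R1=0
A.R0=1 B.R0=1 B.R1=1
A.R0=2 B.R0=0 B.R1=0
A.R0=2 B.R0=0 B.R1=1
A.R0=2 B.R0=1 B.R1=0
A.R0=2 B.R0=1 B.R1=1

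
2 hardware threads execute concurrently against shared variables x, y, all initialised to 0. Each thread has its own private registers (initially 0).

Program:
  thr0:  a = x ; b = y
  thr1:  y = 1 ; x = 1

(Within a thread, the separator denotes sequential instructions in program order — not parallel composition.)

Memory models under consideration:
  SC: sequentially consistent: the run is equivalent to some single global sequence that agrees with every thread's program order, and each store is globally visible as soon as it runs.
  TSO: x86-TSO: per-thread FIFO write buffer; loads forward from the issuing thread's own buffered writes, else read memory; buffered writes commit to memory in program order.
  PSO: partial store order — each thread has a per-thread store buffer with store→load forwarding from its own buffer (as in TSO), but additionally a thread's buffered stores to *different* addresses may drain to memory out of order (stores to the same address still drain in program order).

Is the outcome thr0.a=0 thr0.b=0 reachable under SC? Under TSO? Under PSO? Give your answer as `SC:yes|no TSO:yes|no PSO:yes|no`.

SC:yes TSO:yes PSO:yes

outcome vector order: (thr0.a,thr0.b)
under SC → 00, 01, 11
under TSO → 00, 01, 11
under PSO → 00, 01, 10, 11
target 00 ∈ {SC,TSO,PSO}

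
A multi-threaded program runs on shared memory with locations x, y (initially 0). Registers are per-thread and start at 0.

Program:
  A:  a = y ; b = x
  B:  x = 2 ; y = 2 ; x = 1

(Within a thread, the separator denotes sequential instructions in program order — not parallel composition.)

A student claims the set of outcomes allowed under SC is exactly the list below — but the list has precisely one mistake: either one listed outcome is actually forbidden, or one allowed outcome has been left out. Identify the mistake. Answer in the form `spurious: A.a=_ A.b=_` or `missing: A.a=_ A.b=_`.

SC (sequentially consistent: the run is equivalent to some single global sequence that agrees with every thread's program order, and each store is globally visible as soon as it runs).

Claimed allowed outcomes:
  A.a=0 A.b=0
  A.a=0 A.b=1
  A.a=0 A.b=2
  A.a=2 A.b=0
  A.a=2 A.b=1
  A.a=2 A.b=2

spurious: A.a=2 A.b=0

outcome vector order: (A.a,A.b)
SC: 5 outcomes — {0/0; 0/1; 0/2; 2/1; 2/2}
claimed∖SC = {2/0}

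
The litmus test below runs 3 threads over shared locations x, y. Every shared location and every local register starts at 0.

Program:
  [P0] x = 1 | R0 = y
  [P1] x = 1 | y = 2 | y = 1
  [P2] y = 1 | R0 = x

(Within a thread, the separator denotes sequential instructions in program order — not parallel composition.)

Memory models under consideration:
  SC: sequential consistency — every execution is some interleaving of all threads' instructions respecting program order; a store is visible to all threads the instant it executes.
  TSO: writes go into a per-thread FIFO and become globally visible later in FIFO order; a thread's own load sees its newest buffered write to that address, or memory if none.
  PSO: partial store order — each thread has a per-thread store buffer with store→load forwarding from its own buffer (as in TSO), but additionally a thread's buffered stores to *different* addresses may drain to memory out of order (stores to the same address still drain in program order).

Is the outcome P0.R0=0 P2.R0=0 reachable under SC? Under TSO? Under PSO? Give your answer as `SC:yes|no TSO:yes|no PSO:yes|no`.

SC:no TSO:yes PSO:yes

outcome vector order: (P0.R0,P2.R0)
SC: 5 outcomes — {(0,1) (1,0) (1,1) (2,0) (2,1)}
TSO: 6 outcomes — {(0,0) (0,1) (1,0) (1,1) (2,0) (2,1)}
PSO: 6 outcomes — {(0,0) (0,1) (1,0) (1,1) (2,0) (2,1)}
target (0,0) ∈ {TSO,PSO}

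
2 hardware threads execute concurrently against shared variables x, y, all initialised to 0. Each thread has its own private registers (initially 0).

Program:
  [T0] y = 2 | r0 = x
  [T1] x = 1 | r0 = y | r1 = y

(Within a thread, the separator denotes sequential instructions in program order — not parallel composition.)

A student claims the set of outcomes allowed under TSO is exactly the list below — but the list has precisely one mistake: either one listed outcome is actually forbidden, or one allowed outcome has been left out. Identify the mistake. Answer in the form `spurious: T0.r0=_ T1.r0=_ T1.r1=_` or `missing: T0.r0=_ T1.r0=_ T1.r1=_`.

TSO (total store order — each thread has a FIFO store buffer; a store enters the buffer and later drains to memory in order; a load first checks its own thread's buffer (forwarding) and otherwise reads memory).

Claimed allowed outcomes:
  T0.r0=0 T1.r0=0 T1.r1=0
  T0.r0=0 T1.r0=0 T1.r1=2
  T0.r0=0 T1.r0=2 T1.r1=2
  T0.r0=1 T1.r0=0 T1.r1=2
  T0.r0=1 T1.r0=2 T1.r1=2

outcome vector order: (T0.r0,T1.r0,T1.r1)
TSO: 6 outcomes — {(0,0,0) (0,0,2) (0,2,2) (1,0,0) (1,0,2) (1,2,2)}
TSO∖claimed = {(1,0,0)}

missing: T0.r0=1 T1.r0=0 T1.r1=0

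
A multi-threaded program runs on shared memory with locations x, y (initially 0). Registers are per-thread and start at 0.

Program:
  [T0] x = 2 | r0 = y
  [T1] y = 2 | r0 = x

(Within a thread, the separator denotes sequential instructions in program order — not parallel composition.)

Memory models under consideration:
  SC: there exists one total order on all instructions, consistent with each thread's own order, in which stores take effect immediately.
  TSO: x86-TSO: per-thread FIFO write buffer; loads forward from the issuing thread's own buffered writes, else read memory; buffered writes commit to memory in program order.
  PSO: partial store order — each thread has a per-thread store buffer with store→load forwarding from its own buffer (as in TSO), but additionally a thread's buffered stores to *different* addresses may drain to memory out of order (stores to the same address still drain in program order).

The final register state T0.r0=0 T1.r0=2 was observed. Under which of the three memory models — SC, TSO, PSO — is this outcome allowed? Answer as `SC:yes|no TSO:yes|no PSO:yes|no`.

SC:yes TSO:yes PSO:yes

outcome vector order: (T0.r0,T1.r0)
under SC → <0 2> <2 0> <2 2>
under TSO → <0 0> <0 2> <2 0> <2 2>
under PSO → <0 0> <0 2> <2 0> <2 2>
target <0 2> ∈ {SC,TSO,PSO}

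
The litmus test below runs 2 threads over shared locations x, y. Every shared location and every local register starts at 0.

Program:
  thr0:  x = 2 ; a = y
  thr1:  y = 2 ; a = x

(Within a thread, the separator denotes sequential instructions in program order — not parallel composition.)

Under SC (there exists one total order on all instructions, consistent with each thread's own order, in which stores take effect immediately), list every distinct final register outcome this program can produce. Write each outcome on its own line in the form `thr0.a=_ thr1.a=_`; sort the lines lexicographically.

thr0.a=0 thr1.a=2
thr0.a=2 thr1.a=0
thr0.a=2 thr1.a=2

outcome vector order: (thr0.a,thr1.a)
|SC outcomes| = 3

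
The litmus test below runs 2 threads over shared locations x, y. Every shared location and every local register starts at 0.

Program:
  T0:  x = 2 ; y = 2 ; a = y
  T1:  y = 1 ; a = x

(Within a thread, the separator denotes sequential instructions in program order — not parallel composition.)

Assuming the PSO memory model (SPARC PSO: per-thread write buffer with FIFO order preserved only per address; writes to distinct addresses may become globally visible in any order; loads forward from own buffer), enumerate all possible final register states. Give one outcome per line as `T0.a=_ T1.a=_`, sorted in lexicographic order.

T0.a=1 T1.a=0
T0.a=1 T1.a=2
T0.a=2 T1.a=0
T0.a=2 T1.a=2

outcome vector order: (T0.a,T1.a)
|PSO outcomes| = 4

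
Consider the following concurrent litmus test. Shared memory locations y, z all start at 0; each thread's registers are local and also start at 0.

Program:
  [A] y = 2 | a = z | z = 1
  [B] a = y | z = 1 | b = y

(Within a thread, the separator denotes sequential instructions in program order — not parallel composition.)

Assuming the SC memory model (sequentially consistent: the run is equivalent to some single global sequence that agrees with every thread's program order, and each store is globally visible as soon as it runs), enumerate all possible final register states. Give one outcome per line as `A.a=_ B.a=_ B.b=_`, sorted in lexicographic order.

A.a=0 B.a=0 B.b=2
A.a=0 B.a=2 B.b=2
A.a=1 B.a=0 B.b=0
A.a=1 B.a=0 B.b=2
A.a=1 B.a=2 B.b=2

outcome vector order: (A.a,B.a,B.b)
|SC outcomes| = 5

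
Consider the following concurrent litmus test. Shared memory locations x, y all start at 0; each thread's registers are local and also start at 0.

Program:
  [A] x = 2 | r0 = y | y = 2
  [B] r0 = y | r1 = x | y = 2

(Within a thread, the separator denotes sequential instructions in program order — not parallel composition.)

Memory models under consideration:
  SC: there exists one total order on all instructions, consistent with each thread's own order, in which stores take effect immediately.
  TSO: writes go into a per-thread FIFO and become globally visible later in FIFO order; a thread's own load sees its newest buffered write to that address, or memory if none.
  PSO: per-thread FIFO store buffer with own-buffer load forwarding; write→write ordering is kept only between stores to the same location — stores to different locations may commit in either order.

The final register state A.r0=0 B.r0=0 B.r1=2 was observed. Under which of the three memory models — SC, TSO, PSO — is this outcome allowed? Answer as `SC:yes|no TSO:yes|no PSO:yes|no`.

SC:yes TSO:yes PSO:yes

outcome vector order: (A.r0,B.r0,B.r1)
[SC] allowed = {0/0/0, 0/0/2, 0/2/2, 2/0/0, 2/0/2}
[TSO] allowed = {0/0/0, 0/0/2, 0/2/2, 2/0/0, 2/0/2}
[PSO] allowed = {0/0/0, 0/0/2, 0/2/0, 0/2/2, 2/0/0, 2/0/2}
target 0/0/2 ∈ {SC,TSO,PSO}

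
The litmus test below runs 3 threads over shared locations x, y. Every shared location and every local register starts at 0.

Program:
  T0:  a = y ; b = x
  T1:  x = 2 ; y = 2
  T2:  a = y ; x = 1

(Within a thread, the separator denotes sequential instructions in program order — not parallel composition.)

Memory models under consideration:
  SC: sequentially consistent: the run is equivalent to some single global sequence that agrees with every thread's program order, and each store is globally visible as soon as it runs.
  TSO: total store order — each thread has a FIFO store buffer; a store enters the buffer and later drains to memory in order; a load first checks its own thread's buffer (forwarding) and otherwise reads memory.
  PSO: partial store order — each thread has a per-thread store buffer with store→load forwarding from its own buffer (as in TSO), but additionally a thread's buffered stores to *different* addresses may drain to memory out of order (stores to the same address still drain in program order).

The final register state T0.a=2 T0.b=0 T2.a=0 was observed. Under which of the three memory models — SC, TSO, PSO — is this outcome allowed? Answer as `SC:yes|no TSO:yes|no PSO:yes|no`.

outcome vector order: (T0.a,T0.b,T2.a)
SC: 10 outcomes — {0/0/0; 0/0/2; 0/1/0; 0/1/2; 0/2/0; 0/2/2; 2/1/0; 2/1/2; 2/2/0; 2/2/2}
TSO: 10 outcomes — {0/0/0; 0/0/2; 0/1/0; 0/1/2; 0/2/0; 0/2/2; 2/1/0; 2/1/2; 2/2/0; 2/2/2}
PSO: 12 outcomes — {0/0/0; 0/0/2; 0/1/0; 0/1/2; 0/2/0; 0/2/2; 2/0/0; 2/0/2; 2/1/0; 2/1/2; 2/2/0; 2/2/2}
target 2/0/0 ∈ {PSO}

SC:no TSO:no PSO:yes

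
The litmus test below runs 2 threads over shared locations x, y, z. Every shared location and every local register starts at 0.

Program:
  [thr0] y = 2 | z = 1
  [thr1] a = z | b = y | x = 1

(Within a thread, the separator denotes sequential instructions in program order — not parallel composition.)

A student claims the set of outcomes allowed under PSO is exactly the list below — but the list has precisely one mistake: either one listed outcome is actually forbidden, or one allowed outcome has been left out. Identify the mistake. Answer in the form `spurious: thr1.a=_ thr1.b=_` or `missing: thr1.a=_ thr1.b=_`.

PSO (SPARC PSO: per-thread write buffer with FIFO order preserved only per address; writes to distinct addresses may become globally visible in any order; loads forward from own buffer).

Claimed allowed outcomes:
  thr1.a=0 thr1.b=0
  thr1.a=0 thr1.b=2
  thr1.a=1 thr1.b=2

outcome vector order: (thr1.a,thr1.b)
PSO (4): 0/0; 0/2; 1/0; 1/2
PSO∖claimed = {1/0}

missing: thr1.a=1 thr1.b=0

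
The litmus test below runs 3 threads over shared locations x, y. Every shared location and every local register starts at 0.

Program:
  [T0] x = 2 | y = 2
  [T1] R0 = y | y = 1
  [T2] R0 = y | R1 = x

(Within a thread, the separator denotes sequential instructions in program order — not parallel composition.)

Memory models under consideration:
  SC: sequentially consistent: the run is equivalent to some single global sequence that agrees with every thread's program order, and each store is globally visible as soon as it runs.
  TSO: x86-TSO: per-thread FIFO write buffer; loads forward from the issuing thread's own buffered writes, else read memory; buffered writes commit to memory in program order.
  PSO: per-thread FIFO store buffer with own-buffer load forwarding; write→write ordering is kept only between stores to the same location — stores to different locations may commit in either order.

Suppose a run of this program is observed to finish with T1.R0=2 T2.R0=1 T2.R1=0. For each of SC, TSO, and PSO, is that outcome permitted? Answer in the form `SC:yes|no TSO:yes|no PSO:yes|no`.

SC:no TSO:no PSO:yes

outcome vector order: (T1.R0,T2.R0,T2.R1)
under SC → 0/0/0 0/0/2 0/1/0 0/1/2 0/2/2 2/0/0 2/0/2 2/1/2 2/2/2
under TSO → 0/0/0 0/0/2 0/1/0 0/1/2 0/2/2 2/0/0 2/0/2 2/1/2 2/2/2
under PSO → 0/0/0 0/0/2 0/1/0 0/1/2 0/2/0 0/2/2 2/0/0 2/0/2 2/1/0 2/1/2 2/2/0 2/2/2
target 2/1/0 ∈ {PSO}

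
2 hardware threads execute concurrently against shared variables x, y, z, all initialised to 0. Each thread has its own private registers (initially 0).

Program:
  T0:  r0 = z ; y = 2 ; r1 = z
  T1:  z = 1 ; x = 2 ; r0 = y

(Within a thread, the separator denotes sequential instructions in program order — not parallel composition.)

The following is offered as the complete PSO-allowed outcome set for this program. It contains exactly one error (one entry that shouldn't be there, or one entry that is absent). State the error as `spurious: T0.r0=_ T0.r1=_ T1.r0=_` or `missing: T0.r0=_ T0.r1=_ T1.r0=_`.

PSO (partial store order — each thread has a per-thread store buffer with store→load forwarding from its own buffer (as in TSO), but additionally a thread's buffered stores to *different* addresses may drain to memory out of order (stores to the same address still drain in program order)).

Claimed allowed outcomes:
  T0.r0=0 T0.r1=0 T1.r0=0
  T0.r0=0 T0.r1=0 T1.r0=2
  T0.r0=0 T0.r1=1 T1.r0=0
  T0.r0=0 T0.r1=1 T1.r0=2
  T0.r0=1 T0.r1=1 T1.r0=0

outcome vector order: (T0.r0,T0.r1,T1.r0)
PSO (6): 0/0/0; 0/0/2; 0/1/0; 0/1/2; 1/1/0; 1/1/2
PSO∖claimed = {1/1/2}

missing: T0.r0=1 T0.r1=1 T1.r0=2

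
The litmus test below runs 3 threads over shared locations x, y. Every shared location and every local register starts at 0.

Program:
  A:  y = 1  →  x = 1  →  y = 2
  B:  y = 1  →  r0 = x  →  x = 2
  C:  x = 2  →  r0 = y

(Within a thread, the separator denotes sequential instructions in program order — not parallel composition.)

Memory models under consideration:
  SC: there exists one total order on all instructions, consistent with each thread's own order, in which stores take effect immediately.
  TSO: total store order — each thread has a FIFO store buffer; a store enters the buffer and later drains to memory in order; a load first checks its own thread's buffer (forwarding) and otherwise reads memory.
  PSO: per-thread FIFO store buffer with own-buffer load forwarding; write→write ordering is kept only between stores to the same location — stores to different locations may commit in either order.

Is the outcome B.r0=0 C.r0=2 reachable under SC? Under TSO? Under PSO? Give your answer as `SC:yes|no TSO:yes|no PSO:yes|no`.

SC:yes TSO:yes PSO:yes

outcome vector order: (B.r0,C.r0)
[SC] allowed = {<0 1>; <0 2>; <1 0>; <1 1>; <1 2>; <2 0>; <2 1>; <2 2>}
[TSO] allowed = {<0 0>; <0 1>; <0 2>; <1 0>; <1 1>; <1 2>; <2 0>; <2 1>; <2 2>}
[PSO] allowed = {<0 0>; <0 1>; <0 2>; <1 0>; <1 1>; <1 2>; <2 0>; <2 1>; <2 2>}
target <0 2> ∈ {SC,TSO,PSO}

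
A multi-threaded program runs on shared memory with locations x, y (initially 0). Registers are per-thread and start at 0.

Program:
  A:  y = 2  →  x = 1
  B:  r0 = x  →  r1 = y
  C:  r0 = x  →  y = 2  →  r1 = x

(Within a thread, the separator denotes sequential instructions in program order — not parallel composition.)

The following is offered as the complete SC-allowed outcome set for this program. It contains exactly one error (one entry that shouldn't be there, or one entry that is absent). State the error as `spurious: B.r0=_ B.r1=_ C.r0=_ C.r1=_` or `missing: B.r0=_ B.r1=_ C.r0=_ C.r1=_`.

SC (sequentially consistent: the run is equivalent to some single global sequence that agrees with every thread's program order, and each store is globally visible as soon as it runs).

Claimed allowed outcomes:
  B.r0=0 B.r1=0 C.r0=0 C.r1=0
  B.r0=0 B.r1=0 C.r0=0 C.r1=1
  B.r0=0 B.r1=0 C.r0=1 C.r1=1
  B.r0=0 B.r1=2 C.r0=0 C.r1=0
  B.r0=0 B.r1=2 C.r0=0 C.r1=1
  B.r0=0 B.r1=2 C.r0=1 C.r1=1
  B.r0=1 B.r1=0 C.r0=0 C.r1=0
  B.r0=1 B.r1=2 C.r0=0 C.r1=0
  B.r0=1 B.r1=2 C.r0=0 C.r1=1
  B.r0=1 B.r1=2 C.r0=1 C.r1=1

outcome vector order: (B.r0,B.r1,C.r0,C.r1)
under SC → <0 0 0 0>, <0 0 0 1>, <0 0 1 1>, <0 2 0 0>, <0 2 0 1>, <0 2 1 1>, <1 2 0 0>, <1 2 0 1>, <1 2 1 1>
claimed∖SC = {<1 0 0 0>}

spurious: B.r0=1 B.r1=0 C.r0=0 C.r1=0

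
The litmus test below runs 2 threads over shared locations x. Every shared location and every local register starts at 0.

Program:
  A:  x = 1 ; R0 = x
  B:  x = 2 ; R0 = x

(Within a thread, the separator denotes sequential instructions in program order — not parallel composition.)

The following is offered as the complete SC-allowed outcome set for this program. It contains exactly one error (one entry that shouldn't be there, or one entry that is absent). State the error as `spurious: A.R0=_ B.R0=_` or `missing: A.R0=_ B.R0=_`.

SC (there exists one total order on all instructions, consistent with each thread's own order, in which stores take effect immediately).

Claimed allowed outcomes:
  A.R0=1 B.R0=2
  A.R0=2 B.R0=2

outcome vector order: (A.R0,B.R0)
SC: 3 outcomes — {(1,1); (1,2); (2,2)}
SC∖claimed = {(1,1)}

missing: A.R0=1 B.R0=1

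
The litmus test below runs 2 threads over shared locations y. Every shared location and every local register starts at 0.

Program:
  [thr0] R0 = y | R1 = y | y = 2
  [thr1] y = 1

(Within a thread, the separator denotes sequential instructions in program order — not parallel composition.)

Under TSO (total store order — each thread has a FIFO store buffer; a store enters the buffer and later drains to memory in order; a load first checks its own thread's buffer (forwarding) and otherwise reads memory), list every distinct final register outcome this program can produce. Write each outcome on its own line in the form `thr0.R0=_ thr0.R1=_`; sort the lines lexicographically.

outcome vector order: (thr0.R0,thr0.R1)
|TSO outcomes| = 3

thr0.R0=0 thr0.R1=0
thr0.R0=0 thr0.R1=1
thr0.R0=1 thr0.R1=1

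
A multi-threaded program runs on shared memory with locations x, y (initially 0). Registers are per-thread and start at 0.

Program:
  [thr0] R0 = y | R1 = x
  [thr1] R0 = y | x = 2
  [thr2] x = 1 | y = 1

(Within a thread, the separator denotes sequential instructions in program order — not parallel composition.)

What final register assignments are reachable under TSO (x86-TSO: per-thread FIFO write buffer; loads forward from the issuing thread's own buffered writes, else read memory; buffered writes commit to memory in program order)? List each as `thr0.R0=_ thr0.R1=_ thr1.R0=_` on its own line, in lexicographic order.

outcome vector order: (thr0.R0,thr0.R1,thr1.R0)
|TSO outcomes| = 10

thr0.R0=0 thr0.R1=0 thr1.R0=0
thr0.R0=0 thr0.R1=0 thr1.R0=1
thr0.R0=0 thr0.R1=1 thr1.R0=0
thr0.R0=0 thr0.R1=1 thr1.R0=1
thr0.R0=0 thr0.R1=2 thr1.R0=0
thr0.R0=0 thr0.R1=2 thr1.R0=1
thr0.R0=1 thr0.R1=1 thr1.R0=0
thr0.R0=1 thr0.R1=1 thr1.R0=1
thr0.R0=1 thr0.R1=2 thr1.R0=0
thr0.R0=1 thr0.R1=2 thr1.R0=1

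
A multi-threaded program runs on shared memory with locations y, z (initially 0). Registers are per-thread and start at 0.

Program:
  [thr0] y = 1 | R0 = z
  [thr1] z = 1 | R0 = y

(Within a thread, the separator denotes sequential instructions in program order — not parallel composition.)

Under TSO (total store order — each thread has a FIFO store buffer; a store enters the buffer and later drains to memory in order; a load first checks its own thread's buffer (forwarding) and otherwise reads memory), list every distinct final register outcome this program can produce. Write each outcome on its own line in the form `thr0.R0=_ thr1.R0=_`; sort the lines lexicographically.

outcome vector order: (thr0.R0,thr1.R0)
|TSO outcomes| = 4

thr0.R0=0 thr1.R0=0
thr0.R0=0 thr1.R0=1
thr0.R0=1 thr1.R0=0
thr0.R0=1 thr1.R0=1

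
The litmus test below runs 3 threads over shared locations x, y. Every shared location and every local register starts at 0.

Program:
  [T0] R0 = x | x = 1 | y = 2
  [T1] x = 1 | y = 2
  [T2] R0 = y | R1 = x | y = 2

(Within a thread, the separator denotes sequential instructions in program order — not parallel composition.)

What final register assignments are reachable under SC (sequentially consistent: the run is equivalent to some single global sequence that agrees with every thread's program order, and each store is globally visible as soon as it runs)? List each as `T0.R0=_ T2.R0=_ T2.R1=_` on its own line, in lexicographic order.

T0.R0=0 T2.R0=0 T2.R1=0
T0.R0=0 T2.R0=0 T2.R1=1
T0.R0=0 T2.R0=2 T2.R1=1
T0.R0=1 T2.R0=0 T2.R1=0
T0.R0=1 T2.R0=0 T2.R1=1
T0.R0=1 T2.R0=2 T2.R1=1

outcome vector order: (T0.R0,T2.R0,T2.R1)
|SC outcomes| = 6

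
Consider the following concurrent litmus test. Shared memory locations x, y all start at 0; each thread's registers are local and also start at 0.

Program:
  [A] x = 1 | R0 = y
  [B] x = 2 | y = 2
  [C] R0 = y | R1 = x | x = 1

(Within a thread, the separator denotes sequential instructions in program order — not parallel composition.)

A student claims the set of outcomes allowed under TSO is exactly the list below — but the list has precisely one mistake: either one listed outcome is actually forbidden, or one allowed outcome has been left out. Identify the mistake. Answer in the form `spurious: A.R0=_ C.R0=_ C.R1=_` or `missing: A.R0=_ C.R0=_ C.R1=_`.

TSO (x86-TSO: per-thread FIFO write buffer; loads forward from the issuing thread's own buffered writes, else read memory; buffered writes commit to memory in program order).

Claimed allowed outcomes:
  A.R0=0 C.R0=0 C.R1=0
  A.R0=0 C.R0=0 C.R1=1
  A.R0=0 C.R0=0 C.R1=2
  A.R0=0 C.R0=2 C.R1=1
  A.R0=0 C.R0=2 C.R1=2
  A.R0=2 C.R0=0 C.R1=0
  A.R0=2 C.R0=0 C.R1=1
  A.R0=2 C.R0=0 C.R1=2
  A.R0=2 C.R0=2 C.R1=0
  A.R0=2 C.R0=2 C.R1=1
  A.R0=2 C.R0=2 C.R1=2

spurious: A.R0=2 C.R0=2 C.R1=0

outcome vector order: (A.R0,C.R0,C.R1)
TSO (10): 000 001 002 021 022 200 201 202 221 222
claimed∖TSO = {220}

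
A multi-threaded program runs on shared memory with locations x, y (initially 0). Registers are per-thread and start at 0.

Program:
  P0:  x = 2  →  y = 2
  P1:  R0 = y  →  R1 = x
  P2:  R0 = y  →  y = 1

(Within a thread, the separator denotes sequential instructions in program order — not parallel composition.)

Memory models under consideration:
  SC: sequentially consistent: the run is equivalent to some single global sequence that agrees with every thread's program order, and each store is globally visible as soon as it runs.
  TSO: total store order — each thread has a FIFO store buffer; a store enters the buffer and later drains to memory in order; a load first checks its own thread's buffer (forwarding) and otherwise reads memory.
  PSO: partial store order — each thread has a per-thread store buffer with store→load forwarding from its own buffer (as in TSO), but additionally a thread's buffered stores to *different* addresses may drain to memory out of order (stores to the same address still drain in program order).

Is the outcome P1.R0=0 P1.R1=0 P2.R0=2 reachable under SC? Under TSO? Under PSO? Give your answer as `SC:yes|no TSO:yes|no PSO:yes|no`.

outcome vector order: (P1.R0,P1.R1,P2.R0)
[SC] allowed = {000, 002, 020, 022, 100, 120, 122, 220, 222}
[TSO] allowed = {000, 002, 020, 022, 100, 120, 122, 220, 222}
[PSO] allowed = {000, 002, 020, 022, 100, 102, 120, 122, 200, 202, 220, 222}
target 002 ∈ {SC,TSO,PSO}

SC:yes TSO:yes PSO:yes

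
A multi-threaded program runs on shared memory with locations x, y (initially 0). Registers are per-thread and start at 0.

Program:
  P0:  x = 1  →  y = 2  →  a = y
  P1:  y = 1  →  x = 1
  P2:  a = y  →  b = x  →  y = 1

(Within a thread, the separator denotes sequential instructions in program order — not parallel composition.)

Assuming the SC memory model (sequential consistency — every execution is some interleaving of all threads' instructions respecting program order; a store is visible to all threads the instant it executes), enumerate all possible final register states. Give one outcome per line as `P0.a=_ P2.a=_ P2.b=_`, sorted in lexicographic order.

P0.a=1 P2.a=0 P2.b=0
P0.a=1 P2.a=0 P2.b=1
P0.a=1 P2.a=1 P2.b=0
P0.a=1 P2.a=1 P2.b=1
P0.a=1 P2.a=2 P2.b=1
P0.a=2 P2.a=0 P2.b=0
P0.a=2 P2.a=0 P2.b=1
P0.a=2 P2.a=1 P2.b=0
P0.a=2 P2.a=1 P2.b=1
P0.a=2 P2.a=2 P2.b=1

outcome vector order: (P0.a,P2.a,P2.b)
|SC outcomes| = 10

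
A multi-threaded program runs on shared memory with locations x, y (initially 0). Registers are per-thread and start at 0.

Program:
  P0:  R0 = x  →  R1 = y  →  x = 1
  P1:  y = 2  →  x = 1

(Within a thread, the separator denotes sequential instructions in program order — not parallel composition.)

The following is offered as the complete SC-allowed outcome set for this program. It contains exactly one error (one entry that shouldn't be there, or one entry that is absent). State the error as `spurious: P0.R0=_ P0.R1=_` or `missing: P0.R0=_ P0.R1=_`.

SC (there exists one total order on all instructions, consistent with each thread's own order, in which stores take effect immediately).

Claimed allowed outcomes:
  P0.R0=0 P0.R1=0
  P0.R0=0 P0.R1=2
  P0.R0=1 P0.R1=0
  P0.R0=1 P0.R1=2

spurious: P0.R0=1 P0.R1=0

outcome vector order: (P0.R0,P0.R1)
SC: 3 outcomes — {<0 0> <0 2> <1 2>}
claimed∖SC = {<1 0>}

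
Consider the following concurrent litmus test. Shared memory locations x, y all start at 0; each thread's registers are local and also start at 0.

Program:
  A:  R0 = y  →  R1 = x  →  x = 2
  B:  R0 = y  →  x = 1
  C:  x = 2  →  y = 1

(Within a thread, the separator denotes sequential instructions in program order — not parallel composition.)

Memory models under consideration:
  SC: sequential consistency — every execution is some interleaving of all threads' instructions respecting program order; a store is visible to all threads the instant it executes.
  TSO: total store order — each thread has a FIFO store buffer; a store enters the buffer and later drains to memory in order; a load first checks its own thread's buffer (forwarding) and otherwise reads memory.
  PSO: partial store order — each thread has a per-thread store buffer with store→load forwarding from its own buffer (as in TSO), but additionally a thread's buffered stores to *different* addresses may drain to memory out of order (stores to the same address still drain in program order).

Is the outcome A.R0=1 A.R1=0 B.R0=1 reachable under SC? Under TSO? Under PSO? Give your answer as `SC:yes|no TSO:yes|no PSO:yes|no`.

outcome vector order: (A.R0,A.R1,B.R0)
under SC → (0,0,0); (0,0,1); (0,1,0); (0,1,1); (0,2,0); (0,2,1); (1,1,0); (1,1,1); (1,2,0); (1,2,1)
under TSO → (0,0,0); (0,0,1); (0,1,0); (0,1,1); (0,2,0); (0,2,1); (1,1,0); (1,1,1); (1,2,0); (1,2,1)
under PSO → (0,0,0); (0,0,1); (0,1,0); (0,1,1); (0,2,0); (0,2,1); (1,0,0); (1,0,1); (1,1,0); (1,1,1); (1,2,0); (1,2,1)
target (1,0,1) ∈ {PSO}

SC:no TSO:no PSO:yes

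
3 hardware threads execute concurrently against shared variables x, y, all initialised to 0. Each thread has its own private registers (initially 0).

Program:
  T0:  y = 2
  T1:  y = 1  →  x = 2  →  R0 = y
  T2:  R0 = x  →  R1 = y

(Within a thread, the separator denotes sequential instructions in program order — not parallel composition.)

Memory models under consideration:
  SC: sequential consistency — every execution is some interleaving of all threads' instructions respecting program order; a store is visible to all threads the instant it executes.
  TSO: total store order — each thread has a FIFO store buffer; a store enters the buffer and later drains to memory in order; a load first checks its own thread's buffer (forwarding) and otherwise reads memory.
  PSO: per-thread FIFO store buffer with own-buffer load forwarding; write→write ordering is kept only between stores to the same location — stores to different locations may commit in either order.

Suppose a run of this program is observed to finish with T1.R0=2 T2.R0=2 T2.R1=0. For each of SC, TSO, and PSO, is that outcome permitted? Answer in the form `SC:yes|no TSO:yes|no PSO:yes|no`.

outcome vector order: (T1.R0,T2.R0,T2.R1)
SC: 10 outcomes — {1/0/0, 1/0/1, 1/0/2, 1/2/1, 1/2/2, 2/0/0, 2/0/1, 2/0/2, 2/2/1, 2/2/2}
TSO: 10 outcomes — {1/0/0, 1/0/1, 1/0/2, 1/2/1, 1/2/2, 2/0/0, 2/0/1, 2/0/2, 2/2/1, 2/2/2}
PSO: 12 outcomes — {1/0/0, 1/0/1, 1/0/2, 1/2/0, 1/2/1, 1/2/2, 2/0/0, 2/0/1, 2/0/2, 2/2/0, 2/2/1, 2/2/2}
target 2/2/0 ∈ {PSO}

SC:no TSO:no PSO:yes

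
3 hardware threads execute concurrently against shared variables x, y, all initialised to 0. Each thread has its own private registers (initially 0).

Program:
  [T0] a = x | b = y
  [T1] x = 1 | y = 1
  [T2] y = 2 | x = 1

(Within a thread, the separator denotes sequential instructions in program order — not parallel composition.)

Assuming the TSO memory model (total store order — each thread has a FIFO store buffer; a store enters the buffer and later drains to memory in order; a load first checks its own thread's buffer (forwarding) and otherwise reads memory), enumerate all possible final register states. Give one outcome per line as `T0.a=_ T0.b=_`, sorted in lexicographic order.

outcome vector order: (T0.a,T0.b)
|TSO outcomes| = 6

T0.a=0 T0.b=0
T0.a=0 T0.b=1
T0.a=0 T0.b=2
T0.a=1 T0.b=0
T0.a=1 T0.b=1
T0.a=1 T0.b=2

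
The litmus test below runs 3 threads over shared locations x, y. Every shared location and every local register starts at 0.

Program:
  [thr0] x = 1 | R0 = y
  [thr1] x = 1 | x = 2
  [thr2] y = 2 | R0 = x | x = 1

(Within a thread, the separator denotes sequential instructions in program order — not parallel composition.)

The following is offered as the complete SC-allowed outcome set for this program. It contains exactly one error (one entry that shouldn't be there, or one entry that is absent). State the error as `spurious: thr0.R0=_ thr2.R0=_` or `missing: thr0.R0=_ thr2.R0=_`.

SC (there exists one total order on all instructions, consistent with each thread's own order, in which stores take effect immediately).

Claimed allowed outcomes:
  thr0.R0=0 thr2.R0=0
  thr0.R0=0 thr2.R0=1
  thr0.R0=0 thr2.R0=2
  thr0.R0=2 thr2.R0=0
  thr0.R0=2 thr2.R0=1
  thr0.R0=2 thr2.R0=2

outcome vector order: (thr0.R0,thr2.R0)
under SC → (0,1) (0,2) (2,0) (2,1) (2,2)
claimed∖SC = {(0,0)}

spurious: thr0.R0=0 thr2.R0=0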